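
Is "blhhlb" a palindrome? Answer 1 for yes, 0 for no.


Input: blhhlb
Reversed: blhhlb
  Compare pos 0 ('b') with pos 5 ('b'): match
  Compare pos 1 ('l') with pos 4 ('l'): match
  Compare pos 2 ('h') with pos 3 ('h'): match
Result: palindrome

1


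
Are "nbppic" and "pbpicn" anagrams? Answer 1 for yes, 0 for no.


Strings: "nbppic", "pbpicn"
Sorted first:  bcinpp
Sorted second: bcinpp
Sorted forms match => anagrams

1


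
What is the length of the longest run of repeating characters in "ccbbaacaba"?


Input: "ccbbaacaba"
Scanning for longest run:
  Position 1 ('c'): continues run of 'c', length=2
  Position 2 ('b'): new char, reset run to 1
  Position 3 ('b'): continues run of 'b', length=2
  Position 4 ('a'): new char, reset run to 1
  Position 5 ('a'): continues run of 'a', length=2
  Position 6 ('c'): new char, reset run to 1
  Position 7 ('a'): new char, reset run to 1
  Position 8 ('b'): new char, reset run to 1
  Position 9 ('a'): new char, reset run to 1
Longest run: 'c' with length 2

2


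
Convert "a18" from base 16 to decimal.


Input: "a18" in base 16
Positional expansion:
  Digit 'a' (value 10) x 16^2 = 2560
  Digit '1' (value 1) x 16^1 = 16
  Digit '8' (value 8) x 16^0 = 8
Sum = 2584

2584


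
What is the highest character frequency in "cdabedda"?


Input: cdabedda
Character counts:
  'a': 2
  'b': 1
  'c': 1
  'd': 3
  'e': 1
Maximum frequency: 3

3


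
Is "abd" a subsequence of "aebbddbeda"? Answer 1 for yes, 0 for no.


Check if "abd" is a subsequence of "aebbddbeda"
Greedy scan:
  Position 0 ('a'): matches sub[0] = 'a'
  Position 1 ('e'): no match needed
  Position 2 ('b'): matches sub[1] = 'b'
  Position 3 ('b'): no match needed
  Position 4 ('d'): matches sub[2] = 'd'
  Position 5 ('d'): no match needed
  Position 6 ('b'): no match needed
  Position 7 ('e'): no match needed
  Position 8 ('d'): no match needed
  Position 9 ('a'): no match needed
All 3 characters matched => is a subsequence

1


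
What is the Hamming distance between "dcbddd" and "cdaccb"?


Comparing "dcbddd" and "cdaccb" position by position:
  Position 0: 'd' vs 'c' => differ
  Position 1: 'c' vs 'd' => differ
  Position 2: 'b' vs 'a' => differ
  Position 3: 'd' vs 'c' => differ
  Position 4: 'd' vs 'c' => differ
  Position 5: 'd' vs 'b' => differ
Total differences (Hamming distance): 6

6


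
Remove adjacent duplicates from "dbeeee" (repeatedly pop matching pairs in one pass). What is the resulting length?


Input: dbeeee
Stack-based adjacent duplicate removal:
  Read 'd': push. Stack: d
  Read 'b': push. Stack: db
  Read 'e': push. Stack: dbe
  Read 'e': matches stack top 'e' => pop. Stack: db
  Read 'e': push. Stack: dbe
  Read 'e': matches stack top 'e' => pop. Stack: db
Final stack: "db" (length 2)

2


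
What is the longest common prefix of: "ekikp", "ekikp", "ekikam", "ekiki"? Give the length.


Words: ekikp, ekikp, ekikam, ekiki
  Position 0: all 'e' => match
  Position 1: all 'k' => match
  Position 2: all 'i' => match
  Position 3: all 'k' => match
  Position 4: ('p', 'p', 'a', 'i') => mismatch, stop
LCP = "ekik" (length 4)

4


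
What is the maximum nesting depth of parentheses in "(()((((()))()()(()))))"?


Input: "(()((((()))()()(()))))"
Tracking depth:
  Position 0 '(': depth becomes 1
  Position 1 '(': depth becomes 2
  Position 2 ')': depth becomes 1
  Position 3 '(': depth becomes 2
  Position 4 '(': depth becomes 3
  Position 5 '(': depth becomes 4
  Position 6 '(': depth becomes 5
  Position 7 '(': depth becomes 6
  Position 8 ')': depth becomes 5
  Position 9 ')': depth becomes 4
  Position 10 ')': depth becomes 3
  Position 11 '(': depth becomes 4
  Position 12 ')': depth becomes 3
  Position 13 '(': depth becomes 4
  Position 14 ')': depth becomes 3
  Position 15 '(': depth becomes 4
  Position 16 '(': depth becomes 5
  Position 17 ')': depth becomes 4
  Position 18 ')': depth becomes 3
  Position 19 ')': depth becomes 2
  Position 20 ')': depth becomes 1
  Position 21 ')': depth becomes 0
Maximum depth reached: 6

6


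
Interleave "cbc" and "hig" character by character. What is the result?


Interleaving "cbc" and "hig":
  Position 0: 'c' from first, 'h' from second => "ch"
  Position 1: 'b' from first, 'i' from second => "bi"
  Position 2: 'c' from first, 'g' from second => "cg"
Result: chbicg

chbicg


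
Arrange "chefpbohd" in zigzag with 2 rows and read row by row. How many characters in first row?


Zigzag "chefpbohd" into 2 rows:
Placing characters:
  'c' => row 0
  'h' => row 1
  'e' => row 0
  'f' => row 1
  'p' => row 0
  'b' => row 1
  'o' => row 0
  'h' => row 1
  'd' => row 0
Rows:
  Row 0: "cepod"
  Row 1: "hfbh"
First row length: 5

5


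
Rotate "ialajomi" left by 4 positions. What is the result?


Input: "ialajomi", rotate left by 4
First 4 characters: "iala"
Remaining characters: "jomi"
Concatenate remaining + first: "jomi" + "iala" = "jomiiala"

jomiiala


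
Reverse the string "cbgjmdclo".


Input: cbgjmdclo
Reading characters right to left:
  Position 8: 'o'
  Position 7: 'l'
  Position 6: 'c'
  Position 5: 'd'
  Position 4: 'm'
  Position 3: 'j'
  Position 2: 'g'
  Position 1: 'b'
  Position 0: 'c'
Reversed: olcdmjgbc

olcdmjgbc


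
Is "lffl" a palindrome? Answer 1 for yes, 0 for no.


Input: lffl
Reversed: lffl
  Compare pos 0 ('l') with pos 3 ('l'): match
  Compare pos 1 ('f') with pos 2 ('f'): match
Result: palindrome

1


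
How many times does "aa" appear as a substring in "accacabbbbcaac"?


Searching for "aa" in "accacabbbbcaac"
Scanning each position:
  Position 0: "ac" => no
  Position 1: "cc" => no
  Position 2: "ca" => no
  Position 3: "ac" => no
  Position 4: "ca" => no
  Position 5: "ab" => no
  Position 6: "bb" => no
  Position 7: "bb" => no
  Position 8: "bb" => no
  Position 9: "bc" => no
  Position 10: "ca" => no
  Position 11: "aa" => MATCH
  Position 12: "ac" => no
Total occurrences: 1

1


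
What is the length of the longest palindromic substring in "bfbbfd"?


Input: "bfbbfd"
Checking substrings for palindromes:
  [1:5] "fbbf" (len 4) => palindrome
  [0:3] "bfb" (len 3) => palindrome
  [2:4] "bb" (len 2) => palindrome
Longest palindromic substring: "fbbf" with length 4

4


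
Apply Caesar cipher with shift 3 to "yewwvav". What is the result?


Caesar cipher: shift "yewwvav" by 3
  'y' (pos 24) + 3 = pos 1 = 'b'
  'e' (pos 4) + 3 = pos 7 = 'h'
  'w' (pos 22) + 3 = pos 25 = 'z'
  'w' (pos 22) + 3 = pos 25 = 'z'
  'v' (pos 21) + 3 = pos 24 = 'y'
  'a' (pos 0) + 3 = pos 3 = 'd'
  'v' (pos 21) + 3 = pos 24 = 'y'
Result: bhzzydy

bhzzydy


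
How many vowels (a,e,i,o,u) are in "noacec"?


Input: noacec
Checking each character:
  'n' at position 0: consonant
  'o' at position 1: vowel (running total: 1)
  'a' at position 2: vowel (running total: 2)
  'c' at position 3: consonant
  'e' at position 4: vowel (running total: 3)
  'c' at position 5: consonant
Total vowels: 3

3


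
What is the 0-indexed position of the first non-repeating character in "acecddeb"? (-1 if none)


Input: acecddeb
Character frequencies:
  'a': 1
  'b': 1
  'c': 2
  'd': 2
  'e': 2
Scanning left to right for freq == 1:
  Position 0 ('a'): unique! => answer = 0

0


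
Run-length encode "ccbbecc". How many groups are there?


Input: ccbbecc
Scanning for consecutive runs:
  Group 1: 'c' x 2 (positions 0-1)
  Group 2: 'b' x 2 (positions 2-3)
  Group 3: 'e' x 1 (positions 4-4)
  Group 4: 'c' x 2 (positions 5-6)
Total groups: 4

4


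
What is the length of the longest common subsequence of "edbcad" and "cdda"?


LCS of "edbcad" and "cdda"
DP table:
           c    d    d    a
      0    0    0    0    0
  e   0    0    0    0    0
  d   0    0    1    1    1
  b   0    0    1    1    1
  c   0    1    1    1    1
  a   0    1    1    1    2
  d   0    1    2    2    2
LCS length = dp[6][4] = 2

2


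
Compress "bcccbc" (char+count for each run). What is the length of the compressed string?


Input: bcccbc
Runs:
  'b' x 1 => "b1"
  'c' x 3 => "c3"
  'b' x 1 => "b1"
  'c' x 1 => "c1"
Compressed: "b1c3b1c1"
Compressed length: 8

8


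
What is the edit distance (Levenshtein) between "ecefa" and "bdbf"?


Computing edit distance: "ecefa" -> "bdbf"
DP table:
           b    d    b    f
      0    1    2    3    4
  e   1    1    2    3    4
  c   2    2    2    3    4
  e   3    3    3    3    4
  f   4    4    4    4    3
  a   5    5    5    5    4
Edit distance = dp[5][4] = 4

4


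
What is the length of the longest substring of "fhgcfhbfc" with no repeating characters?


Input: "fhgcfhbfc"
Sliding window (track last position of each char):
  Position 0 ('f'): window [0,0] length 1 -- new best
  Position 1 ('h'): window [0,1] length 2 -- new best
  Position 2 ('g'): window [0,2] length 3 -- new best
  Position 3 ('c'): window [0,3] length 4 -- new best
  Position 4 ('f'): repeat (last at 0), move window start to 1
  Position 4 ('f'): window [1,4] length 4
  Position 5 ('h'): repeat (last at 1), move window start to 2
  Position 5 ('h'): window [2,5] length 4
  Position 6 ('b'): window [2,6] length 5 -- new best
  Position 7 ('f'): repeat (last at 4), move window start to 5
  Position 7 ('f'): window [5,7] length 3
  Position 8 ('c'): window [5,8] length 4
Longest substring with no repeats: "gcfhb" with length 5

5


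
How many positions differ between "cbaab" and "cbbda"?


Comparing "cbaab" and "cbbda" position by position:
  Position 0: 'c' vs 'c' => same
  Position 1: 'b' vs 'b' => same
  Position 2: 'a' vs 'b' => DIFFER
  Position 3: 'a' vs 'd' => DIFFER
  Position 4: 'b' vs 'a' => DIFFER
Positions that differ: 3

3


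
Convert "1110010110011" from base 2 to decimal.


Input: "1110010110011" in base 2
Positional expansion:
  Digit '1' (value 1) x 2^12 = 4096
  Digit '1' (value 1) x 2^11 = 2048
  Digit '1' (value 1) x 2^10 = 1024
  Digit '0' (value 0) x 2^9 = 0
  Digit '0' (value 0) x 2^8 = 0
  Digit '1' (value 1) x 2^7 = 128
  Digit '0' (value 0) x 2^6 = 0
  Digit '1' (value 1) x 2^5 = 32
  Digit '1' (value 1) x 2^4 = 16
  Digit '0' (value 0) x 2^3 = 0
  Digit '0' (value 0) x 2^2 = 0
  Digit '1' (value 1) x 2^1 = 2
  Digit '1' (value 1) x 2^0 = 1
Sum = 7347

7347


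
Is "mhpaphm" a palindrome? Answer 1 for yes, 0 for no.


Input: mhpaphm
Reversed: mhpaphm
  Compare pos 0 ('m') with pos 6 ('m'): match
  Compare pos 1 ('h') with pos 5 ('h'): match
  Compare pos 2 ('p') with pos 4 ('p'): match
Result: palindrome

1


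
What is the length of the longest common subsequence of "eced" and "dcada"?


LCS of "eced" and "dcada"
DP table:
           d    c    a    d    a
      0    0    0    0    0    0
  e   0    0    0    0    0    0
  c   0    0    1    1    1    1
  e   0    0    1    1    1    1
  d   0    1    1    1    2    2
LCS length = dp[4][5] = 2

2


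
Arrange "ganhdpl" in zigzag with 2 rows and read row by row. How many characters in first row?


Zigzag "ganhdpl" into 2 rows:
Placing characters:
  'g' => row 0
  'a' => row 1
  'n' => row 0
  'h' => row 1
  'd' => row 0
  'p' => row 1
  'l' => row 0
Rows:
  Row 0: "gndl"
  Row 1: "ahp"
First row length: 4

4


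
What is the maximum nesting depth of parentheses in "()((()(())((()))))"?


Input: "()((()(())((()))))"
Tracking depth:
  Position 0 '(': depth becomes 1
  Position 1 ')': depth becomes 0
  Position 2 '(': depth becomes 1
  Position 3 '(': depth becomes 2
  Position 4 '(': depth becomes 3
  Position 5 ')': depth becomes 2
  Position 6 '(': depth becomes 3
  Position 7 '(': depth becomes 4
  Position 8 ')': depth becomes 3
  Position 9 ')': depth becomes 2
  Position 10 '(': depth becomes 3
  Position 11 '(': depth becomes 4
  Position 12 '(': depth becomes 5
  Position 13 ')': depth becomes 4
  Position 14 ')': depth becomes 3
  Position 15 ')': depth becomes 2
  Position 16 ')': depth becomes 1
  Position 17 ')': depth becomes 0
Maximum depth reached: 5

5


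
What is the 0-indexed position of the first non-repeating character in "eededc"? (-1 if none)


Input: eededc
Character frequencies:
  'c': 1
  'd': 2
  'e': 3
Scanning left to right for freq == 1:
  Position 0 ('e'): freq=3, skip
  Position 1 ('e'): freq=3, skip
  Position 2 ('d'): freq=2, skip
  Position 3 ('e'): freq=3, skip
  Position 4 ('d'): freq=2, skip
  Position 5 ('c'): unique! => answer = 5

5


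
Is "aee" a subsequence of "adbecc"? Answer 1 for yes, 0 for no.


Check if "aee" is a subsequence of "adbecc"
Greedy scan:
  Position 0 ('a'): matches sub[0] = 'a'
  Position 1 ('d'): no match needed
  Position 2 ('b'): no match needed
  Position 3 ('e'): matches sub[1] = 'e'
  Position 4 ('c'): no match needed
  Position 5 ('c'): no match needed
Only matched 2/3 characters => not a subsequence

0


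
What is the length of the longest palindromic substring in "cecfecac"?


Input: "cecfecac"
Checking substrings for palindromes:
  [0:3] "cec" (len 3) => palindrome
  [5:8] "cac" (len 3) => palindrome
Longest palindromic substring: "cec" with length 3

3


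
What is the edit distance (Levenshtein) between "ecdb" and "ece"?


Computing edit distance: "ecdb" -> "ece"
DP table:
           e    c    e
      0    1    2    3
  e   1    0    1    2
  c   2    1    0    1
  d   3    2    1    1
  b   4    3    2    2
Edit distance = dp[4][3] = 2

2


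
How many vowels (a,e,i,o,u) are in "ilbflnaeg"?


Input: ilbflnaeg
Checking each character:
  'i' at position 0: vowel (running total: 1)
  'l' at position 1: consonant
  'b' at position 2: consonant
  'f' at position 3: consonant
  'l' at position 4: consonant
  'n' at position 5: consonant
  'a' at position 6: vowel (running total: 2)
  'e' at position 7: vowel (running total: 3)
  'g' at position 8: consonant
Total vowels: 3

3


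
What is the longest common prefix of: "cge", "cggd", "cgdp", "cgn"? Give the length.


Words: cge, cggd, cgdp, cgn
  Position 0: all 'c' => match
  Position 1: all 'g' => match
  Position 2: ('e', 'g', 'd', 'n') => mismatch, stop
LCP = "cg" (length 2)

2


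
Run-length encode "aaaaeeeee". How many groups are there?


Input: aaaaeeeee
Scanning for consecutive runs:
  Group 1: 'a' x 4 (positions 0-3)
  Group 2: 'e' x 5 (positions 4-8)
Total groups: 2

2


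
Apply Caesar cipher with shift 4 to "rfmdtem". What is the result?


Caesar cipher: shift "rfmdtem" by 4
  'r' (pos 17) + 4 = pos 21 = 'v'
  'f' (pos 5) + 4 = pos 9 = 'j'
  'm' (pos 12) + 4 = pos 16 = 'q'
  'd' (pos 3) + 4 = pos 7 = 'h'
  't' (pos 19) + 4 = pos 23 = 'x'
  'e' (pos 4) + 4 = pos 8 = 'i'
  'm' (pos 12) + 4 = pos 16 = 'q'
Result: vjqhxiq

vjqhxiq


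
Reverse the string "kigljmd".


Input: kigljmd
Reading characters right to left:
  Position 6: 'd'
  Position 5: 'm'
  Position 4: 'j'
  Position 3: 'l'
  Position 2: 'g'
  Position 1: 'i'
  Position 0: 'k'
Reversed: dmjlgik

dmjlgik


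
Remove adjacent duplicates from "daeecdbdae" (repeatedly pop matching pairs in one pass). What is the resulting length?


Input: daeecdbdae
Stack-based adjacent duplicate removal:
  Read 'd': push. Stack: d
  Read 'a': push. Stack: da
  Read 'e': push. Stack: dae
  Read 'e': matches stack top 'e' => pop. Stack: da
  Read 'c': push. Stack: dac
  Read 'd': push. Stack: dacd
  Read 'b': push. Stack: dacdb
  Read 'd': push. Stack: dacdbd
  Read 'a': push. Stack: dacdbda
  Read 'e': push. Stack: dacdbdae
Final stack: "dacdbdae" (length 8)

8


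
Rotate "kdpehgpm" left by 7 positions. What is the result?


Input: "kdpehgpm", rotate left by 7
First 7 characters: "kdpehgp"
Remaining characters: "m"
Concatenate remaining + first: "m" + "kdpehgp" = "mkdpehgp"

mkdpehgp


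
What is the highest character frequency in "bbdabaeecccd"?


Input: bbdabaeecccd
Character counts:
  'a': 2
  'b': 3
  'c': 3
  'd': 2
  'e': 2
Maximum frequency: 3

3


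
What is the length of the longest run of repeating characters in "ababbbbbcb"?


Input: "ababbbbbcb"
Scanning for longest run:
  Position 1 ('b'): new char, reset run to 1
  Position 2 ('a'): new char, reset run to 1
  Position 3 ('b'): new char, reset run to 1
  Position 4 ('b'): continues run of 'b', length=2
  Position 5 ('b'): continues run of 'b', length=3
  Position 6 ('b'): continues run of 'b', length=4
  Position 7 ('b'): continues run of 'b', length=5
  Position 8 ('c'): new char, reset run to 1
  Position 9 ('b'): new char, reset run to 1
Longest run: 'b' with length 5

5


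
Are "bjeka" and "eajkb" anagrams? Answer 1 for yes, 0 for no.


Strings: "bjeka", "eajkb"
Sorted first:  abejk
Sorted second: abejk
Sorted forms match => anagrams

1


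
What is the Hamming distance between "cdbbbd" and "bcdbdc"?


Comparing "cdbbbd" and "bcdbdc" position by position:
  Position 0: 'c' vs 'b' => differ
  Position 1: 'd' vs 'c' => differ
  Position 2: 'b' vs 'd' => differ
  Position 3: 'b' vs 'b' => same
  Position 4: 'b' vs 'd' => differ
  Position 5: 'd' vs 'c' => differ
Total differences (Hamming distance): 5

5


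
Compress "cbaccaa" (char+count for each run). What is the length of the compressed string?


Input: cbaccaa
Runs:
  'c' x 1 => "c1"
  'b' x 1 => "b1"
  'a' x 1 => "a1"
  'c' x 2 => "c2"
  'a' x 2 => "a2"
Compressed: "c1b1a1c2a2"
Compressed length: 10

10


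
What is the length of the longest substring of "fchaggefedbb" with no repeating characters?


Input: "fchaggefedbb"
Sliding window (track last position of each char):
  Position 0 ('f'): window [0,0] length 1 -- new best
  Position 1 ('c'): window [0,1] length 2 -- new best
  Position 2 ('h'): window [0,2] length 3 -- new best
  Position 3 ('a'): window [0,3] length 4 -- new best
  Position 4 ('g'): window [0,4] length 5 -- new best
  Position 5 ('g'): repeat (last at 4), move window start to 5
  Position 5 ('g'): window [5,5] length 1
  Position 6 ('e'): window [5,6] length 2
  Position 7 ('f'): window [5,7] length 3
  Position 8 ('e'): repeat (last at 6), move window start to 7
  Position 8 ('e'): window [7,8] length 2
  Position 9 ('d'): window [7,9] length 3
  Position 10 ('b'): window [7,10] length 4
  Position 11 ('b'): repeat (last at 10), move window start to 11
  Position 11 ('b'): window [11,11] length 1
Longest substring with no repeats: "fchag" with length 5

5


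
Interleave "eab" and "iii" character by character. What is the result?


Interleaving "eab" and "iii":
  Position 0: 'e' from first, 'i' from second => "ei"
  Position 1: 'a' from first, 'i' from second => "ai"
  Position 2: 'b' from first, 'i' from second => "bi"
Result: eiaibi

eiaibi


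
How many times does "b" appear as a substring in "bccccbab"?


Searching for "b" in "bccccbab"
Scanning each position:
  Position 0: "b" => MATCH
  Position 1: "c" => no
  Position 2: "c" => no
  Position 3: "c" => no
  Position 4: "c" => no
  Position 5: "b" => MATCH
  Position 6: "a" => no
  Position 7: "b" => MATCH
Total occurrences: 3

3


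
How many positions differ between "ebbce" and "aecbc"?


Comparing "ebbce" and "aecbc" position by position:
  Position 0: 'e' vs 'a' => DIFFER
  Position 1: 'b' vs 'e' => DIFFER
  Position 2: 'b' vs 'c' => DIFFER
  Position 3: 'c' vs 'b' => DIFFER
  Position 4: 'e' vs 'c' => DIFFER
Positions that differ: 5

5


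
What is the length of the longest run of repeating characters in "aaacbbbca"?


Input: "aaacbbbca"
Scanning for longest run:
  Position 1 ('a'): continues run of 'a', length=2
  Position 2 ('a'): continues run of 'a', length=3
  Position 3 ('c'): new char, reset run to 1
  Position 4 ('b'): new char, reset run to 1
  Position 5 ('b'): continues run of 'b', length=2
  Position 6 ('b'): continues run of 'b', length=3
  Position 7 ('c'): new char, reset run to 1
  Position 8 ('a'): new char, reset run to 1
Longest run: 'a' with length 3

3


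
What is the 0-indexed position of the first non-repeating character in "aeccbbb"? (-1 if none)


Input: aeccbbb
Character frequencies:
  'a': 1
  'b': 3
  'c': 2
  'e': 1
Scanning left to right for freq == 1:
  Position 0 ('a'): unique! => answer = 0

0


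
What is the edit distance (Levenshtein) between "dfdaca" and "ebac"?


Computing edit distance: "dfdaca" -> "ebac"
DP table:
           e    b    a    c
      0    1    2    3    4
  d   1    1    2    3    4
  f   2    2    2    3    4
  d   3    3    3    3    4
  a   4    4    4    3    4
  c   5    5    5    4    3
  a   6    6    6    5    4
Edit distance = dp[6][4] = 4

4


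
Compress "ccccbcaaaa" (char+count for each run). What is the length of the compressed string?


Input: ccccbcaaaa
Runs:
  'c' x 4 => "c4"
  'b' x 1 => "b1"
  'c' x 1 => "c1"
  'a' x 4 => "a4"
Compressed: "c4b1c1a4"
Compressed length: 8

8


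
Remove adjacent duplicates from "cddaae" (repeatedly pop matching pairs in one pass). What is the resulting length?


Input: cddaae
Stack-based adjacent duplicate removal:
  Read 'c': push. Stack: c
  Read 'd': push. Stack: cd
  Read 'd': matches stack top 'd' => pop. Stack: c
  Read 'a': push. Stack: ca
  Read 'a': matches stack top 'a' => pop. Stack: c
  Read 'e': push. Stack: ce
Final stack: "ce" (length 2)

2


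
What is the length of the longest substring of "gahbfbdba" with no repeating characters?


Input: "gahbfbdba"
Sliding window (track last position of each char):
  Position 0 ('g'): window [0,0] length 1 -- new best
  Position 1 ('a'): window [0,1] length 2 -- new best
  Position 2 ('h'): window [0,2] length 3 -- new best
  Position 3 ('b'): window [0,3] length 4 -- new best
  Position 4 ('f'): window [0,4] length 5 -- new best
  Position 5 ('b'): repeat (last at 3), move window start to 4
  Position 5 ('b'): window [4,5] length 2
  Position 6 ('d'): window [4,6] length 3
  Position 7 ('b'): repeat (last at 5), move window start to 6
  Position 7 ('b'): window [6,7] length 2
  Position 8 ('a'): window [6,8] length 3
Longest substring with no repeats: "gahbf" with length 5

5


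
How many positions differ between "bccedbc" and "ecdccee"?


Comparing "bccedbc" and "ecdccee" position by position:
  Position 0: 'b' vs 'e' => DIFFER
  Position 1: 'c' vs 'c' => same
  Position 2: 'c' vs 'd' => DIFFER
  Position 3: 'e' vs 'c' => DIFFER
  Position 4: 'd' vs 'c' => DIFFER
  Position 5: 'b' vs 'e' => DIFFER
  Position 6: 'c' vs 'e' => DIFFER
Positions that differ: 6

6


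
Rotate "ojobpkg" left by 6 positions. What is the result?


Input: "ojobpkg", rotate left by 6
First 6 characters: "ojobpk"
Remaining characters: "g"
Concatenate remaining + first: "g" + "ojobpk" = "gojobpk"

gojobpk


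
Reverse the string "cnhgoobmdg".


Input: cnhgoobmdg
Reading characters right to left:
  Position 9: 'g'
  Position 8: 'd'
  Position 7: 'm'
  Position 6: 'b'
  Position 5: 'o'
  Position 4: 'o'
  Position 3: 'g'
  Position 2: 'h'
  Position 1: 'n'
  Position 0: 'c'
Reversed: gdmbooghnc

gdmbooghnc


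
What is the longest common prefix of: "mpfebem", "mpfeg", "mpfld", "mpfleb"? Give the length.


Words: mpfebem, mpfeg, mpfld, mpfleb
  Position 0: all 'm' => match
  Position 1: all 'p' => match
  Position 2: all 'f' => match
  Position 3: ('e', 'e', 'l', 'l') => mismatch, stop
LCP = "mpf" (length 3)

3


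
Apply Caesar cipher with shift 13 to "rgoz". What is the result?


Caesar cipher: shift "rgoz" by 13
  'r' (pos 17) + 13 = pos 4 = 'e'
  'g' (pos 6) + 13 = pos 19 = 't'
  'o' (pos 14) + 13 = pos 1 = 'b'
  'z' (pos 25) + 13 = pos 12 = 'm'
Result: etbm

etbm


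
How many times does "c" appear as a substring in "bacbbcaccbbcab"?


Searching for "c" in "bacbbcaccbbcab"
Scanning each position:
  Position 0: "b" => no
  Position 1: "a" => no
  Position 2: "c" => MATCH
  Position 3: "b" => no
  Position 4: "b" => no
  Position 5: "c" => MATCH
  Position 6: "a" => no
  Position 7: "c" => MATCH
  Position 8: "c" => MATCH
  Position 9: "b" => no
  Position 10: "b" => no
  Position 11: "c" => MATCH
  Position 12: "a" => no
  Position 13: "b" => no
Total occurrences: 5

5


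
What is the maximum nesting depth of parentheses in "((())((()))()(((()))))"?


Input: "((())((()))()(((()))))"
Tracking depth:
  Position 0 '(': depth becomes 1
  Position 1 '(': depth becomes 2
  Position 2 '(': depth becomes 3
  Position 3 ')': depth becomes 2
  Position 4 ')': depth becomes 1
  Position 5 '(': depth becomes 2
  Position 6 '(': depth becomes 3
  Position 7 '(': depth becomes 4
  Position 8 ')': depth becomes 3
  Position 9 ')': depth becomes 2
  Position 10 ')': depth becomes 1
  Position 11 '(': depth becomes 2
  Position 12 ')': depth becomes 1
  Position 13 '(': depth becomes 2
  Position 14 '(': depth becomes 3
  Position 15 '(': depth becomes 4
  Position 16 '(': depth becomes 5
  Position 17 ')': depth becomes 4
  Position 18 ')': depth becomes 3
  Position 19 ')': depth becomes 2
  Position 20 ')': depth becomes 1
  Position 21 ')': depth becomes 0
Maximum depth reached: 5

5


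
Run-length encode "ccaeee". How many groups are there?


Input: ccaeee
Scanning for consecutive runs:
  Group 1: 'c' x 2 (positions 0-1)
  Group 2: 'a' x 1 (positions 2-2)
  Group 3: 'e' x 3 (positions 3-5)
Total groups: 3

3


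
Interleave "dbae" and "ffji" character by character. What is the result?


Interleaving "dbae" and "ffji":
  Position 0: 'd' from first, 'f' from second => "df"
  Position 1: 'b' from first, 'f' from second => "bf"
  Position 2: 'a' from first, 'j' from second => "aj"
  Position 3: 'e' from first, 'i' from second => "ei"
Result: dfbfajei

dfbfajei


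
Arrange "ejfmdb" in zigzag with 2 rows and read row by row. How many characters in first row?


Zigzag "ejfmdb" into 2 rows:
Placing characters:
  'e' => row 0
  'j' => row 1
  'f' => row 0
  'm' => row 1
  'd' => row 0
  'b' => row 1
Rows:
  Row 0: "efd"
  Row 1: "jmb"
First row length: 3

3


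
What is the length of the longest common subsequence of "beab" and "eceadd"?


LCS of "beab" and "eceadd"
DP table:
           e    c    e    a    d    d
      0    0    0    0    0    0    0
  b   0    0    0    0    0    0    0
  e   0    1    1    1    1    1    1
  a   0    1    1    1    2    2    2
  b   0    1    1    1    2    2    2
LCS length = dp[4][6] = 2

2


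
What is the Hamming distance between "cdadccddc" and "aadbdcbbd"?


Comparing "cdadccddc" and "aadbdcbbd" position by position:
  Position 0: 'c' vs 'a' => differ
  Position 1: 'd' vs 'a' => differ
  Position 2: 'a' vs 'd' => differ
  Position 3: 'd' vs 'b' => differ
  Position 4: 'c' vs 'd' => differ
  Position 5: 'c' vs 'c' => same
  Position 6: 'd' vs 'b' => differ
  Position 7: 'd' vs 'b' => differ
  Position 8: 'c' vs 'd' => differ
Total differences (Hamming distance): 8

8


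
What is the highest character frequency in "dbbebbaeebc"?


Input: dbbebbaeebc
Character counts:
  'a': 1
  'b': 5
  'c': 1
  'd': 1
  'e': 3
Maximum frequency: 5

5


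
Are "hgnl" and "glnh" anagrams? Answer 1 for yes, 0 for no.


Strings: "hgnl", "glnh"
Sorted first:  ghln
Sorted second: ghln
Sorted forms match => anagrams

1


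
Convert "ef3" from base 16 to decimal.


Input: "ef3" in base 16
Positional expansion:
  Digit 'e' (value 14) x 16^2 = 3584
  Digit 'f' (value 15) x 16^1 = 240
  Digit '3' (value 3) x 16^0 = 3
Sum = 3827

3827


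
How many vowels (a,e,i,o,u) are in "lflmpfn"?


Input: lflmpfn
Checking each character:
  'l' at position 0: consonant
  'f' at position 1: consonant
  'l' at position 2: consonant
  'm' at position 3: consonant
  'p' at position 4: consonant
  'f' at position 5: consonant
  'n' at position 6: consonant
Total vowels: 0

0


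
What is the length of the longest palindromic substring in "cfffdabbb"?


Input: "cfffdabbb"
Checking substrings for palindromes:
  [1:4] "fff" (len 3) => palindrome
  [6:9] "bbb" (len 3) => palindrome
  [1:3] "ff" (len 2) => palindrome
  [2:4] "ff" (len 2) => palindrome
  [6:8] "bb" (len 2) => palindrome
  [7:9] "bb" (len 2) => palindrome
Longest palindromic substring: "fff" with length 3

3


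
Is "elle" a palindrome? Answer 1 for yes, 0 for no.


Input: elle
Reversed: elle
  Compare pos 0 ('e') with pos 3 ('e'): match
  Compare pos 1 ('l') with pos 2 ('l'): match
Result: palindrome

1


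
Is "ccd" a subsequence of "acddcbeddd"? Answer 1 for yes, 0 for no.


Check if "ccd" is a subsequence of "acddcbeddd"
Greedy scan:
  Position 0 ('a'): no match needed
  Position 1 ('c'): matches sub[0] = 'c'
  Position 2 ('d'): no match needed
  Position 3 ('d'): no match needed
  Position 4 ('c'): matches sub[1] = 'c'
  Position 5 ('b'): no match needed
  Position 6 ('e'): no match needed
  Position 7 ('d'): matches sub[2] = 'd'
  Position 8 ('d'): no match needed
  Position 9 ('d'): no match needed
All 3 characters matched => is a subsequence

1


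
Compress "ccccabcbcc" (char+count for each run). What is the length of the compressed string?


Input: ccccabcbcc
Runs:
  'c' x 4 => "c4"
  'a' x 1 => "a1"
  'b' x 1 => "b1"
  'c' x 1 => "c1"
  'b' x 1 => "b1"
  'c' x 2 => "c2"
Compressed: "c4a1b1c1b1c2"
Compressed length: 12

12


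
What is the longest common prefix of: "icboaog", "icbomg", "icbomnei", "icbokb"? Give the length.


Words: icboaog, icbomg, icbomnei, icbokb
  Position 0: all 'i' => match
  Position 1: all 'c' => match
  Position 2: all 'b' => match
  Position 3: all 'o' => match
  Position 4: ('a', 'm', 'm', 'k') => mismatch, stop
LCP = "icbo" (length 4)

4


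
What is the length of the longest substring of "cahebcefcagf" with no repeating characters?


Input: "cahebcefcagf"
Sliding window (track last position of each char):
  Position 0 ('c'): window [0,0] length 1 -- new best
  Position 1 ('a'): window [0,1] length 2 -- new best
  Position 2 ('h'): window [0,2] length 3 -- new best
  Position 3 ('e'): window [0,3] length 4 -- new best
  Position 4 ('b'): window [0,4] length 5 -- new best
  Position 5 ('c'): repeat (last at 0), move window start to 1
  Position 5 ('c'): window [1,5] length 5
  Position 6 ('e'): repeat (last at 3), move window start to 4
  Position 6 ('e'): window [4,6] length 3
  Position 7 ('f'): window [4,7] length 4
  Position 8 ('c'): repeat (last at 5), move window start to 6
  Position 8 ('c'): window [6,8] length 3
  Position 9 ('a'): window [6,9] length 4
  Position 10 ('g'): window [6,10] length 5
  Position 11 ('f'): repeat (last at 7), move window start to 8
  Position 11 ('f'): window [8,11] length 4
Longest substring with no repeats: "caheb" with length 5

5


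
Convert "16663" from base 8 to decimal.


Input: "16663" in base 8
Positional expansion:
  Digit '1' (value 1) x 8^4 = 4096
  Digit '6' (value 6) x 8^3 = 3072
  Digit '6' (value 6) x 8^2 = 384
  Digit '6' (value 6) x 8^1 = 48
  Digit '3' (value 3) x 8^0 = 3
Sum = 7603

7603


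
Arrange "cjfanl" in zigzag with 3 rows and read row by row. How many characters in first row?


Zigzag "cjfanl" into 3 rows:
Placing characters:
  'c' => row 0
  'j' => row 1
  'f' => row 2
  'a' => row 1
  'n' => row 0
  'l' => row 1
Rows:
  Row 0: "cn"
  Row 1: "jal"
  Row 2: "f"
First row length: 2

2


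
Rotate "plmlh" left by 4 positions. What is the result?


Input: "plmlh", rotate left by 4
First 4 characters: "plml"
Remaining characters: "h"
Concatenate remaining + first: "h" + "plml" = "hplml"

hplml


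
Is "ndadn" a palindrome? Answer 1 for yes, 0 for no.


Input: ndadn
Reversed: ndadn
  Compare pos 0 ('n') with pos 4 ('n'): match
  Compare pos 1 ('d') with pos 3 ('d'): match
Result: palindrome

1


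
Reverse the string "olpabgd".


Input: olpabgd
Reading characters right to left:
  Position 6: 'd'
  Position 5: 'g'
  Position 4: 'b'
  Position 3: 'a'
  Position 2: 'p'
  Position 1: 'l'
  Position 0: 'o'
Reversed: dgbaplo

dgbaplo


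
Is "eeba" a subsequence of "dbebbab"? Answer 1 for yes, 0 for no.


Check if "eeba" is a subsequence of "dbebbab"
Greedy scan:
  Position 0 ('d'): no match needed
  Position 1 ('b'): no match needed
  Position 2 ('e'): matches sub[0] = 'e'
  Position 3 ('b'): no match needed
  Position 4 ('b'): no match needed
  Position 5 ('a'): no match needed
  Position 6 ('b'): no match needed
Only matched 1/4 characters => not a subsequence

0


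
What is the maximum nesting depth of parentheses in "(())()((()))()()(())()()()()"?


Input: "(())()((()))()()(())()()()()"
Tracking depth:
  Position 0 '(': depth becomes 1
  Position 1 '(': depth becomes 2
  Position 2 ')': depth becomes 1
  Position 3 ')': depth becomes 0
  Position 4 '(': depth becomes 1
  Position 5 ')': depth becomes 0
  Position 6 '(': depth becomes 1
  Position 7 '(': depth becomes 2
  Position 8 '(': depth becomes 3
  Position 9 ')': depth becomes 2
  Position 10 ')': depth becomes 1
  Position 11 ')': depth becomes 0
  Position 12 '(': depth becomes 1
  Position 13 ')': depth becomes 0
  Position 14 '(': depth becomes 1
  Position 15 ')': depth becomes 0
  Position 16 '(': depth becomes 1
  Position 17 '(': depth becomes 2
  Position 18 ')': depth becomes 1
  Position 19 ')': depth becomes 0
  Position 20 '(': depth becomes 1
  Position 21 ')': depth becomes 0
  Position 22 '(': depth becomes 1
  Position 23 ')': depth becomes 0
  Position 24 '(': depth becomes 1
  Position 25 ')': depth becomes 0
  Position 26 '(': depth becomes 1
  Position 27 ')': depth becomes 0
Maximum depth reached: 3

3


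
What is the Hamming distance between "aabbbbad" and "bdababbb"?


Comparing "aabbbbad" and "bdababbb" position by position:
  Position 0: 'a' vs 'b' => differ
  Position 1: 'a' vs 'd' => differ
  Position 2: 'b' vs 'a' => differ
  Position 3: 'b' vs 'b' => same
  Position 4: 'b' vs 'a' => differ
  Position 5: 'b' vs 'b' => same
  Position 6: 'a' vs 'b' => differ
  Position 7: 'd' vs 'b' => differ
Total differences (Hamming distance): 6

6


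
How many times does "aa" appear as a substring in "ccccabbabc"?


Searching for "aa" in "ccccabbabc"
Scanning each position:
  Position 0: "cc" => no
  Position 1: "cc" => no
  Position 2: "cc" => no
  Position 3: "ca" => no
  Position 4: "ab" => no
  Position 5: "bb" => no
  Position 6: "ba" => no
  Position 7: "ab" => no
  Position 8: "bc" => no
Total occurrences: 0

0


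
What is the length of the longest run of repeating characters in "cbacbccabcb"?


Input: "cbacbccabcb"
Scanning for longest run:
  Position 1 ('b'): new char, reset run to 1
  Position 2 ('a'): new char, reset run to 1
  Position 3 ('c'): new char, reset run to 1
  Position 4 ('b'): new char, reset run to 1
  Position 5 ('c'): new char, reset run to 1
  Position 6 ('c'): continues run of 'c', length=2
  Position 7 ('a'): new char, reset run to 1
  Position 8 ('b'): new char, reset run to 1
  Position 9 ('c'): new char, reset run to 1
  Position 10 ('b'): new char, reset run to 1
Longest run: 'c' with length 2

2


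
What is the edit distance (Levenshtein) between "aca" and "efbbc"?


Computing edit distance: "aca" -> "efbbc"
DP table:
           e    f    b    b    c
      0    1    2    3    4    5
  a   1    1    2    3    4    5
  c   2    2    2    3    4    4
  a   3    3    3    3    4    5
Edit distance = dp[3][5] = 5

5


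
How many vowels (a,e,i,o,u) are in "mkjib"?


Input: mkjib
Checking each character:
  'm' at position 0: consonant
  'k' at position 1: consonant
  'j' at position 2: consonant
  'i' at position 3: vowel (running total: 1)
  'b' at position 4: consonant
Total vowels: 1

1


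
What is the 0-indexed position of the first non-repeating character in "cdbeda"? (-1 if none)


Input: cdbeda
Character frequencies:
  'a': 1
  'b': 1
  'c': 1
  'd': 2
  'e': 1
Scanning left to right for freq == 1:
  Position 0 ('c'): unique! => answer = 0

0


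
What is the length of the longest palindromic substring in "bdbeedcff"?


Input: "bdbeedcff"
Checking substrings for palindromes:
  [0:3] "bdb" (len 3) => palindrome
  [3:5] "ee" (len 2) => palindrome
  [7:9] "ff" (len 2) => palindrome
Longest palindromic substring: "bdb" with length 3

3


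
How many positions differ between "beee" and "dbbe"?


Comparing "beee" and "dbbe" position by position:
  Position 0: 'b' vs 'd' => DIFFER
  Position 1: 'e' vs 'b' => DIFFER
  Position 2: 'e' vs 'b' => DIFFER
  Position 3: 'e' vs 'e' => same
Positions that differ: 3

3


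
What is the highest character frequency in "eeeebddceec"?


Input: eeeebddceec
Character counts:
  'b': 1
  'c': 2
  'd': 2
  'e': 6
Maximum frequency: 6

6


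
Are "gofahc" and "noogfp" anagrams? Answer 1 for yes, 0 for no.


Strings: "gofahc", "noogfp"
Sorted first:  acfgho
Sorted second: fgnoop
Differ at position 0: 'a' vs 'f' => not anagrams

0


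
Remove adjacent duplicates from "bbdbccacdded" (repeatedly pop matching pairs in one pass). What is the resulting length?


Input: bbdbccacdded
Stack-based adjacent duplicate removal:
  Read 'b': push. Stack: b
  Read 'b': matches stack top 'b' => pop. Stack: (empty)
  Read 'd': push. Stack: d
  Read 'b': push. Stack: db
  Read 'c': push. Stack: dbc
  Read 'c': matches stack top 'c' => pop. Stack: db
  Read 'a': push. Stack: dba
  Read 'c': push. Stack: dbac
  Read 'd': push. Stack: dbacd
  Read 'd': matches stack top 'd' => pop. Stack: dbac
  Read 'e': push. Stack: dbace
  Read 'd': push. Stack: dbaced
Final stack: "dbaced" (length 6)

6


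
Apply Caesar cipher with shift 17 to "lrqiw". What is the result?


Caesar cipher: shift "lrqiw" by 17
  'l' (pos 11) + 17 = pos 2 = 'c'
  'r' (pos 17) + 17 = pos 8 = 'i'
  'q' (pos 16) + 17 = pos 7 = 'h'
  'i' (pos 8) + 17 = pos 25 = 'z'
  'w' (pos 22) + 17 = pos 13 = 'n'
Result: cihzn

cihzn


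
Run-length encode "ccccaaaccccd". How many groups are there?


Input: ccccaaaccccd
Scanning for consecutive runs:
  Group 1: 'c' x 4 (positions 0-3)
  Group 2: 'a' x 3 (positions 4-6)
  Group 3: 'c' x 4 (positions 7-10)
  Group 4: 'd' x 1 (positions 11-11)
Total groups: 4

4


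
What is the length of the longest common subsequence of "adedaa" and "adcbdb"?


LCS of "adedaa" and "adcbdb"
DP table:
           a    d    c    b    d    b
      0    0    0    0    0    0    0
  a   0    1    1    1    1    1    1
  d   0    1    2    2    2    2    2
  e   0    1    2    2    2    2    2
  d   0    1    2    2    2    3    3
  a   0    1    2    2    2    3    3
  a   0    1    2    2    2    3    3
LCS length = dp[6][6] = 3

3


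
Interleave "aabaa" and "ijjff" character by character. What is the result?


Interleaving "aabaa" and "ijjff":
  Position 0: 'a' from first, 'i' from second => "ai"
  Position 1: 'a' from first, 'j' from second => "aj"
  Position 2: 'b' from first, 'j' from second => "bj"
  Position 3: 'a' from first, 'f' from second => "af"
  Position 4: 'a' from first, 'f' from second => "af"
Result: aiajbjafaf

aiajbjafaf


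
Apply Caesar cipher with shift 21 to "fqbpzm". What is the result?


Caesar cipher: shift "fqbpzm" by 21
  'f' (pos 5) + 21 = pos 0 = 'a'
  'q' (pos 16) + 21 = pos 11 = 'l'
  'b' (pos 1) + 21 = pos 22 = 'w'
  'p' (pos 15) + 21 = pos 10 = 'k'
  'z' (pos 25) + 21 = pos 20 = 'u'
  'm' (pos 12) + 21 = pos 7 = 'h'
Result: alwkuh

alwkuh


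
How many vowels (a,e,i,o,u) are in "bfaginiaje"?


Input: bfaginiaje
Checking each character:
  'b' at position 0: consonant
  'f' at position 1: consonant
  'a' at position 2: vowel (running total: 1)
  'g' at position 3: consonant
  'i' at position 4: vowel (running total: 2)
  'n' at position 5: consonant
  'i' at position 6: vowel (running total: 3)
  'a' at position 7: vowel (running total: 4)
  'j' at position 8: consonant
  'e' at position 9: vowel (running total: 5)
Total vowels: 5

5


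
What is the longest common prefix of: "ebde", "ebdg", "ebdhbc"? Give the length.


Words: ebde, ebdg, ebdhbc
  Position 0: all 'e' => match
  Position 1: all 'b' => match
  Position 2: all 'd' => match
  Position 3: ('e', 'g', 'h') => mismatch, stop
LCP = "ebd" (length 3)

3


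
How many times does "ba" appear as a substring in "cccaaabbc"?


Searching for "ba" in "cccaaabbc"
Scanning each position:
  Position 0: "cc" => no
  Position 1: "cc" => no
  Position 2: "ca" => no
  Position 3: "aa" => no
  Position 4: "aa" => no
  Position 5: "ab" => no
  Position 6: "bb" => no
  Position 7: "bc" => no
Total occurrences: 0

0
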